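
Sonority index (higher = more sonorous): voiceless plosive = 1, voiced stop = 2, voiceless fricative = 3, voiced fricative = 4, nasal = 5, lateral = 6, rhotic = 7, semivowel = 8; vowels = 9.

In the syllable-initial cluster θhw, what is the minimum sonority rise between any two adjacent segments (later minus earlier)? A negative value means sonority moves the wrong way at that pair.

0

/θ/: voiceless fricative = 3.
/h/: voiceless fricative = 3.
/w/: semivowel = 8.
/θ/→/h/: change +0.
/h/→/w/: change +5.
Minimum = 0.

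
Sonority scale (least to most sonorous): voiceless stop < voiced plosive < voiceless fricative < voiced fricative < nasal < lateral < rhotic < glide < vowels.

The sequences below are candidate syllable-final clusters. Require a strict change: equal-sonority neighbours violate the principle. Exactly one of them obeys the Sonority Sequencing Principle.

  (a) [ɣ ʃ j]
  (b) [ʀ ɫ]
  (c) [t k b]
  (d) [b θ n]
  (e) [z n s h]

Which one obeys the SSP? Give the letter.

b

(a) sonority 4-3-8: ill-formed.
(b) sonority 7-6: well-formed.
(c) sonority 1-1-2: ill-formed.
(d) sonority 2-3-5: ill-formed.
(e) sonority 4-5-3-3: ill-formed.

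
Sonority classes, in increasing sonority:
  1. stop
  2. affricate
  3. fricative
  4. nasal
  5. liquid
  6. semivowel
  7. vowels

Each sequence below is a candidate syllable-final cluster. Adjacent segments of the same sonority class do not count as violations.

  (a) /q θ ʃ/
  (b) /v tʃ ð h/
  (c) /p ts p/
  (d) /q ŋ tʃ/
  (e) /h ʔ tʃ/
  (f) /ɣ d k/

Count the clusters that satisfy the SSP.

(a) 1-3-3 → violates
(b) 3-2-3-3 → violates
(c) 1-2-1 → violates
(d) 1-4-2 → violates
(e) 3-1-2 → violates
(f) 3-1-1 → obeys

1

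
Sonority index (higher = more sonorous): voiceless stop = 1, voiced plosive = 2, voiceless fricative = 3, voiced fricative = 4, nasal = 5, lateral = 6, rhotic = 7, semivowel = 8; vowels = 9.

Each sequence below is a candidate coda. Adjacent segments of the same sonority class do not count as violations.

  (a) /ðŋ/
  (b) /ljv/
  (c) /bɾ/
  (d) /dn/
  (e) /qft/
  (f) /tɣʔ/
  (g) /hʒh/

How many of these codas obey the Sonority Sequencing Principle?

0

(a) /ðŋ/: profile 4-5 — violates.
(b) /ljv/: profile 6-8-4 — violates.
(c) /bɾ/: profile 2-7 — violates.
(d) /dn/: profile 2-5 — violates.
(e) /qft/: profile 1-3-1 — violates.
(f) /tɣʔ/: profile 1-4-1 — violates.
(g) /hʒh/: profile 3-4-3 — violates.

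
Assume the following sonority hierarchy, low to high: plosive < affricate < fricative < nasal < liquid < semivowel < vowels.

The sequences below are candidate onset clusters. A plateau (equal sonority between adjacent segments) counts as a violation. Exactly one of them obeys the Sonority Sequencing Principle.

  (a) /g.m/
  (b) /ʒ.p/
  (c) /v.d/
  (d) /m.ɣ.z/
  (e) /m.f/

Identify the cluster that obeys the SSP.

(a) /g.m/: profile 1-4 — obeys.
(b) /ʒ.p/: profile 3-1 — violates.
(c) /v.d/: profile 3-1 — violates.
(d) /m.ɣ.z/: profile 4-3-3 — violates.
(e) /m.f/: profile 4-3 — violates.

a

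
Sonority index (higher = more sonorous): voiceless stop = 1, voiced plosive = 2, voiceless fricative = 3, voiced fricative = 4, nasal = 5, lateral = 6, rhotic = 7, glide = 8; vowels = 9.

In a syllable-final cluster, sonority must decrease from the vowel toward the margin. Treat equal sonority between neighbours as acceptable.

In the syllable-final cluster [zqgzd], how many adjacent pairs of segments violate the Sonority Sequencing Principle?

2

/z/ is a voiced fricative (sonority 4).
/q/ is a voiceless stop (sonority 1).
/g/ is a voiced plosive (sonority 2).
/z/ is a voiced fricative (sonority 4).
/d/ is a voiced plosive (sonority 2).
/z/→/q/: 4→1 (falls) — ok.
/q/→/g/: 1→2 (does not fall) — violation.
/g/→/z/: 2→4 (does not fall) — violation.
/z/→/d/: 4→2 (falls) — ok.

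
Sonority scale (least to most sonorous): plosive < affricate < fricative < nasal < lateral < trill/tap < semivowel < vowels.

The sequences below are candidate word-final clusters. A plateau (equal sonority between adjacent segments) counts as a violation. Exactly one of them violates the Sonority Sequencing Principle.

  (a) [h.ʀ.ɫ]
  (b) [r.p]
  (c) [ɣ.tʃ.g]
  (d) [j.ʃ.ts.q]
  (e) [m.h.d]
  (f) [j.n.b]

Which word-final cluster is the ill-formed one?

(a) sonority 3-6-5: ill-formed.
(b) sonority 6-1: well-formed.
(c) sonority 3-2-1: well-formed.
(d) sonority 7-3-2-1: well-formed.
(e) sonority 4-3-1: well-formed.
(f) sonority 7-4-1: well-formed.

a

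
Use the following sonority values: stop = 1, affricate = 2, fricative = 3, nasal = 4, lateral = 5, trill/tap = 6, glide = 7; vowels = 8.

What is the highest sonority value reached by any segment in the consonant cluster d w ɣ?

/d/: stop = 1.
/w/: glide = 7.
/ɣ/: fricative = 3.
The maximum is 7.

7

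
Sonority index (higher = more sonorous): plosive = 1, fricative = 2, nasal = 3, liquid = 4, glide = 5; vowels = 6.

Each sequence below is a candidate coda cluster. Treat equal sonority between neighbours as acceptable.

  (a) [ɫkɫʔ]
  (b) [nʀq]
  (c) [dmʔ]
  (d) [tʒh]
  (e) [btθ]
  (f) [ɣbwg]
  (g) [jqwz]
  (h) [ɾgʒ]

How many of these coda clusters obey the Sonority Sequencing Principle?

0

(a) sonority 4-1-4-1: ill-formed.
(b) sonority 3-4-1: ill-formed.
(c) sonority 1-3-1: ill-formed.
(d) sonority 1-2-2: ill-formed.
(e) sonority 1-1-2: ill-formed.
(f) sonority 2-1-5-1: ill-formed.
(g) sonority 5-1-5-2: ill-formed.
(h) sonority 4-1-2: ill-formed.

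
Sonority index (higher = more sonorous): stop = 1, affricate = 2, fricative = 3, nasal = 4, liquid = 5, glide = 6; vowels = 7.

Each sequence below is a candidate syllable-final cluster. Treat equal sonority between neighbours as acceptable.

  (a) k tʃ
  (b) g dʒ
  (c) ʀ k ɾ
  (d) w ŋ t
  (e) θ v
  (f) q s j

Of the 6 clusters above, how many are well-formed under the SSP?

2

(a) k tʃ: profile 1-2 — violates.
(b) g dʒ: profile 1-2 — violates.
(c) ʀ k ɾ: profile 5-1-5 — violates.
(d) w ŋ t: profile 6-4-1 — obeys.
(e) θ v: profile 3-3 — obeys.
(f) q s j: profile 1-3-6 — violates.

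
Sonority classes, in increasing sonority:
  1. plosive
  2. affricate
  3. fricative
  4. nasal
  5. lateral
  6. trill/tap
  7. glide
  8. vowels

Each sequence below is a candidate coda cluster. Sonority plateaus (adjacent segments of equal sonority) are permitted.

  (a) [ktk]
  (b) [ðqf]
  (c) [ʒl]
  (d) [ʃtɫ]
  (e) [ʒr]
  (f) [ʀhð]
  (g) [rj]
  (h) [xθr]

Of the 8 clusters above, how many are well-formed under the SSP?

2

(a) [ktk]: profile 1-1-1 — obeys.
(b) [ðqf]: profile 3-1-3 — violates.
(c) [ʒl]: profile 3-5 — violates.
(d) [ʃtɫ]: profile 3-1-5 — violates.
(e) [ʒr]: profile 3-6 — violates.
(f) [ʀhð]: profile 6-3-3 — obeys.
(g) [rj]: profile 6-7 — violates.
(h) [xθr]: profile 3-3-6 — violates.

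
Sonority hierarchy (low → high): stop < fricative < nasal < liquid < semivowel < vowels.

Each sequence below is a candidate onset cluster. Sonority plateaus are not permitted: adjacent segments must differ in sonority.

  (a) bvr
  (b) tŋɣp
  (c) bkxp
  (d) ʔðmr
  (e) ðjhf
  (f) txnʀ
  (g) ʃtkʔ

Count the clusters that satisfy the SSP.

3

(a) bvr: profile 1-2-4 — obeys.
(b) tŋɣp: profile 1-3-2-1 — violates.
(c) bkxp: profile 1-1-2-1 — violates.
(d) ʔðmr: profile 1-2-3-4 — obeys.
(e) ðjhf: profile 2-5-2-2 — violates.
(f) txnʀ: profile 1-2-3-4 — obeys.
(g) ʃtkʔ: profile 2-1-1-1 — violates.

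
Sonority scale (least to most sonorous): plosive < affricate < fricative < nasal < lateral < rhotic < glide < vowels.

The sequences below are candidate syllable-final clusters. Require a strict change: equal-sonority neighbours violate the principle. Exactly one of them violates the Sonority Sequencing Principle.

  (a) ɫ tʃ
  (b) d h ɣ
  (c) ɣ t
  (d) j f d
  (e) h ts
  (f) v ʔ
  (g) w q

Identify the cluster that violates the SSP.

b

(a) 5-2 → obeys
(b) 1-3-3 → violates
(c) 3-1 → obeys
(d) 7-3-1 → obeys
(e) 3-2 → obeys
(f) 3-1 → obeys
(g) 7-1 → obeys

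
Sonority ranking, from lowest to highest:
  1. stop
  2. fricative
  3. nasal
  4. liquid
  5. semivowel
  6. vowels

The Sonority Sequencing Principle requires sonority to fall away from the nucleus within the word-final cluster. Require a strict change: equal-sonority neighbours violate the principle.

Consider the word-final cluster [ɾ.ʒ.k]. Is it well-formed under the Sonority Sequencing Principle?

yes

/ɾ/ is a liquid (sonority 4).
/ʒ/ is a fricative (sonority 2).
/k/ is a stop (sonority 1).
The profile 4-2-1 strictly falls, so the word-final cluster satisfies the SSP.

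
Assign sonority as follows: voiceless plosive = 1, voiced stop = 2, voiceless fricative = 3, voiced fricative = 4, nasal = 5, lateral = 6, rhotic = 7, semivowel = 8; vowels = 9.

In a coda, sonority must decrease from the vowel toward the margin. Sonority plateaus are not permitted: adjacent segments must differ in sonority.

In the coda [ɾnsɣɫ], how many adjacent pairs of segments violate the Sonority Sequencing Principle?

/ɾ/ is a rhotic (sonority 7).
/n/ is a nasal (sonority 5).
/s/ is a voiceless fricative (sonority 3).
/ɣ/ is a voiced fricative (sonority 4).
/ɫ/ is a lateral (sonority 6).
/ɾ/→/n/: 7→5 (falls) — ok.
/n/→/s/: 5→3 (falls) — ok.
/s/→/ɣ/: 3→4 (does not fall) — violation.
/ɣ/→/ɫ/: 4→6 (does not fall) — violation.

2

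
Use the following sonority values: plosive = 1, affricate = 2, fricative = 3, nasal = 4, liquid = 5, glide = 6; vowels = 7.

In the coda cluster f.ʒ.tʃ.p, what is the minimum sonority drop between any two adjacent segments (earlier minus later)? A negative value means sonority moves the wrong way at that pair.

0

/f/ — fricative, sonority 3.
/ʒ/ — fricative, sonority 3.
/tʃ/ — affricate, sonority 2.
/p/ — plosive, sonority 1.
/f/→/ʒ/: change +0.
/ʒ/→/tʃ/: change +1.
/tʃ/→/p/: change +1.
Minimum = 0.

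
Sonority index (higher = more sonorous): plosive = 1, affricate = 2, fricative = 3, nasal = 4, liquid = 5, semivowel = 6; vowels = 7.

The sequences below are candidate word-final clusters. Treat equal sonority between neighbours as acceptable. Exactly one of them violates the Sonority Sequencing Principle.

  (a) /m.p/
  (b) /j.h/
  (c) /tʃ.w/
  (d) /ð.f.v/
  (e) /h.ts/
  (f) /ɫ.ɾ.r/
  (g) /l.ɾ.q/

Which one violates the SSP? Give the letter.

(a) /m.p/: profile 4-1 — obeys.
(b) /j.h/: profile 6-3 — obeys.
(c) /tʃ.w/: profile 2-6 — violates.
(d) /ð.f.v/: profile 3-3-3 — obeys.
(e) /h.ts/: profile 3-2 — obeys.
(f) /ɫ.ɾ.r/: profile 5-5-5 — obeys.
(g) /l.ɾ.q/: profile 5-5-1 — obeys.

c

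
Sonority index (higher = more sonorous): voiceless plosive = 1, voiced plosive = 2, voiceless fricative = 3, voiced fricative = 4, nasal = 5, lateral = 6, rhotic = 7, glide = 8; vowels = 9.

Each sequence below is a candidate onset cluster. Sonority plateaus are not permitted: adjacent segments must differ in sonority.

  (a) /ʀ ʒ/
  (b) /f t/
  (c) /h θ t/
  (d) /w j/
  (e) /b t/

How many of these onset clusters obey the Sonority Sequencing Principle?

(a) 7-4 → violates
(b) 3-1 → violates
(c) 3-3-1 → violates
(d) 8-8 → violates
(e) 2-1 → violates

0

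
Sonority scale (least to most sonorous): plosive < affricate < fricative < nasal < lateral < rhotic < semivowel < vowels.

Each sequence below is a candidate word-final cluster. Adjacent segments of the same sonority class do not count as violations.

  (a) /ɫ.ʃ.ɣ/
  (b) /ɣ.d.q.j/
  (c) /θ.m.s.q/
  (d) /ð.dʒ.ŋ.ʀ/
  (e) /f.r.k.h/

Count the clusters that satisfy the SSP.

1

(a) sonority 5-3-3: well-formed.
(b) sonority 3-1-1-7: ill-formed.
(c) sonority 3-4-3-1: ill-formed.
(d) sonority 3-2-4-6: ill-formed.
(e) sonority 3-6-1-3: ill-formed.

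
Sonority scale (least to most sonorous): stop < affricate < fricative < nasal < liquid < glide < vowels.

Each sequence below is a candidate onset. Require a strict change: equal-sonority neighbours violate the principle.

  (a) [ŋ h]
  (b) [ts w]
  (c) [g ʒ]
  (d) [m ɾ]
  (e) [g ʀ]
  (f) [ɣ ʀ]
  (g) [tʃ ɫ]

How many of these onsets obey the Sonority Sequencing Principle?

6

(a) 4-3 → violates
(b) 2-6 → obeys
(c) 1-3 → obeys
(d) 4-5 → obeys
(e) 1-5 → obeys
(f) 3-5 → obeys
(g) 2-5 → obeys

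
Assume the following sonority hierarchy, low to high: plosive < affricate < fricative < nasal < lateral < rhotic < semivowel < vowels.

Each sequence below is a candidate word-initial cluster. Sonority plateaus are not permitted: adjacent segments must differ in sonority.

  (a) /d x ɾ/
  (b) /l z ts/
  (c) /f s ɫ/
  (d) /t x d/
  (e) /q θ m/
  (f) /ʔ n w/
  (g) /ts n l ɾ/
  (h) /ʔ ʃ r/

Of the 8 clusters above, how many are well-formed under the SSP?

5

(a) sonority 1-3-6: well-formed.
(b) sonority 5-3-2: ill-formed.
(c) sonority 3-3-5: ill-formed.
(d) sonority 1-3-1: ill-formed.
(e) sonority 1-3-4: well-formed.
(f) sonority 1-4-7: well-formed.
(g) sonority 2-4-5-6: well-formed.
(h) sonority 1-3-6: well-formed.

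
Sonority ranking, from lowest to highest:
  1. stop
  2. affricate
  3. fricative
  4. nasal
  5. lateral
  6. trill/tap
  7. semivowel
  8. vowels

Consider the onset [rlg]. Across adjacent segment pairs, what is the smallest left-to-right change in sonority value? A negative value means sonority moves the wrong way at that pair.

/r/: trill/tap = 6.
/l/: lateral = 5.
/g/: stop = 1.
/r/→/l/: change -1.
/l/→/g/: change -4.
Minimum = -4.

-4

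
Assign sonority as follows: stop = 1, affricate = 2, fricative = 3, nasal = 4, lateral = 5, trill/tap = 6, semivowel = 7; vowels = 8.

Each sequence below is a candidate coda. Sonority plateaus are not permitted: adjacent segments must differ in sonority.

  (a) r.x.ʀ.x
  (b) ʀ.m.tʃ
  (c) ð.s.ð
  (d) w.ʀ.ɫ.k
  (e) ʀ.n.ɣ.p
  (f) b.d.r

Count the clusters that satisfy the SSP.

3

(a) r.x.ʀ.x: profile 6-3-6-3 — violates.
(b) ʀ.m.tʃ: profile 6-4-2 — obeys.
(c) ð.s.ð: profile 3-3-3 — violates.
(d) w.ʀ.ɫ.k: profile 7-6-5-1 — obeys.
(e) ʀ.n.ɣ.p: profile 6-4-3-1 — obeys.
(f) b.d.r: profile 1-1-6 — violates.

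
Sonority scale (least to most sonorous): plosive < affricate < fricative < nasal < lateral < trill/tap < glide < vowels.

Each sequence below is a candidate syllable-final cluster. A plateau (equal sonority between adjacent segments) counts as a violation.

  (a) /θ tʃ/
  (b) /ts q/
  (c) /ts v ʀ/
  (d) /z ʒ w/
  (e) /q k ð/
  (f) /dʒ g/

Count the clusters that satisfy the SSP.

3

(a) sonority 3-2: well-formed.
(b) sonority 2-1: well-formed.
(c) sonority 2-3-6: ill-formed.
(d) sonority 3-3-7: ill-formed.
(e) sonority 1-1-3: ill-formed.
(f) sonority 2-1: well-formed.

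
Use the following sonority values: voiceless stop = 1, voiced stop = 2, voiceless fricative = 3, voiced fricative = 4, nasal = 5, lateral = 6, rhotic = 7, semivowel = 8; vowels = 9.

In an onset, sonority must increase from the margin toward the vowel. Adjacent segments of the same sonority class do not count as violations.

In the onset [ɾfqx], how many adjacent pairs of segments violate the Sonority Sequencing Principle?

2

/ɾ/ — rhotic, sonority 7.
/f/ — voiceless fricative, sonority 3.
/q/ — voiceless stop, sonority 1.
/x/ — voiceless fricative, sonority 3.
/ɾ/→/f/: 7→3 (does not rise) — violation.
/f/→/q/: 3→1 (does not rise) — violation.
/q/→/x/: 1→3 (rises) — ok.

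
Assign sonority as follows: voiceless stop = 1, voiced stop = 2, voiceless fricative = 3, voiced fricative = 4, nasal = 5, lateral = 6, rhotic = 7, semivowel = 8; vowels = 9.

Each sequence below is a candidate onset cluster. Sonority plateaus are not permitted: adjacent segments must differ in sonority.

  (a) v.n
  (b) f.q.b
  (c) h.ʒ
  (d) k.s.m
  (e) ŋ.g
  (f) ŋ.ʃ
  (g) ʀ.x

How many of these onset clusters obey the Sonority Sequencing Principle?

(a) v.n: profile 4-5 — obeys.
(b) f.q.b: profile 3-1-2 — violates.
(c) h.ʒ: profile 3-4 — obeys.
(d) k.s.m: profile 1-3-5 — obeys.
(e) ŋ.g: profile 5-2 — violates.
(f) ŋ.ʃ: profile 5-3 — violates.
(g) ʀ.x: profile 7-3 — violates.

3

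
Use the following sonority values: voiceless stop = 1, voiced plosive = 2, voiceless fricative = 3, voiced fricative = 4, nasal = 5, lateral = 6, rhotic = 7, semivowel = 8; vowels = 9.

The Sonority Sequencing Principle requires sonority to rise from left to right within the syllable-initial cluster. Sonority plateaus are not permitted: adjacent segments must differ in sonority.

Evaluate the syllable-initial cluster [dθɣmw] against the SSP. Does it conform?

yes

/d/ — voiced plosive, sonority 2.
/θ/ — voiceless fricative, sonority 3.
/ɣ/ — voiced fricative, sonority 4.
/m/ — nasal, sonority 5.
/w/ — semivowel, sonority 8.
The profile 2-3-4-5-8 strictly rises, so the syllable-initial cluster satisfies the SSP.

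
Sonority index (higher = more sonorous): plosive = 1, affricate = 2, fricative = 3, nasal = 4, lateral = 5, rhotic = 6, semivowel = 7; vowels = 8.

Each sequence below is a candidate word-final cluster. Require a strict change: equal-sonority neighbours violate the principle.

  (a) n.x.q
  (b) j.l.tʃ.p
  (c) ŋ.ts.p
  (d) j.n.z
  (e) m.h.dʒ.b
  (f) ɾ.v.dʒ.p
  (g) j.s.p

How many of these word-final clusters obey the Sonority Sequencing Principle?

(a) n.x.q: profile 4-3-1 — obeys.
(b) j.l.tʃ.p: profile 7-5-2-1 — obeys.
(c) ŋ.ts.p: profile 4-2-1 — obeys.
(d) j.n.z: profile 7-4-3 — obeys.
(e) m.h.dʒ.b: profile 4-3-2-1 — obeys.
(f) ɾ.v.dʒ.p: profile 6-3-2-1 — obeys.
(g) j.s.p: profile 7-3-1 — obeys.

7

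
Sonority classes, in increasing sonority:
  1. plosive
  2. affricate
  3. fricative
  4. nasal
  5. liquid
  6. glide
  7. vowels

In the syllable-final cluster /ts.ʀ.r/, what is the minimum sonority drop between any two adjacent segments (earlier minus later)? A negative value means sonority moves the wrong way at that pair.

-3

/ts/: affricate = 2.
/ʀ/: liquid = 5.
/r/: liquid = 5.
/ts/→/ʀ/: change -3.
/ʀ/→/r/: change +0.
Minimum = -3.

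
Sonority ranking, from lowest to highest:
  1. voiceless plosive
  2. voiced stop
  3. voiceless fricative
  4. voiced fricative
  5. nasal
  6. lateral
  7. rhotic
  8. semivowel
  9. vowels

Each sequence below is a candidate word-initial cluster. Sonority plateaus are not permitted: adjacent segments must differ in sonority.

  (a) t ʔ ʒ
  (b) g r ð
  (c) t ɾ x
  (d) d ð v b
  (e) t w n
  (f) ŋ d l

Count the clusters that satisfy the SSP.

0

(a) sonority 1-1-4: ill-formed.
(b) sonority 2-7-4: ill-formed.
(c) sonority 1-7-3: ill-formed.
(d) sonority 2-4-4-2: ill-formed.
(e) sonority 1-8-5: ill-formed.
(f) sonority 5-2-6: ill-formed.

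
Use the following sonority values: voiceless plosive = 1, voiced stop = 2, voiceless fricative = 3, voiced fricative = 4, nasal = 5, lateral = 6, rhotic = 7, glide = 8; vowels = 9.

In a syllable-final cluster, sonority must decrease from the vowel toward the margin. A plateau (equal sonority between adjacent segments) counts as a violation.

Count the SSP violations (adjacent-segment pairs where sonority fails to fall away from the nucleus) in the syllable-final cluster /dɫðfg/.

1

/d/: voiced stop = 2.
/ɫ/: lateral = 6.
/ð/: voiced fricative = 4.
/f/: voiceless fricative = 3.
/g/: voiced stop = 2.
/d/→/ɫ/: 2→6 (does not fall) — violation.
/ɫ/→/ð/: 6→4 (falls) — ok.
/ð/→/f/: 4→3 (falls) — ok.
/f/→/g/: 3→2 (falls) — ok.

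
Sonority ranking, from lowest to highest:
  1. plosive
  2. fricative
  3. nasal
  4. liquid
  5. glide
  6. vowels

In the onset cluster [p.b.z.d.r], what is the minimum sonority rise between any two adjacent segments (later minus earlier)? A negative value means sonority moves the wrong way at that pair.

-1

/p/ is a plosive (sonority 1).
/b/ is a plosive (sonority 1).
/z/ is a fricative (sonority 2).
/d/ is a plosive (sonority 1).
/r/ is a liquid (sonority 4).
/p/→/b/: change +0.
/b/→/z/: change +1.
/z/→/d/: change -1.
/d/→/r/: change +3.
Minimum = -1.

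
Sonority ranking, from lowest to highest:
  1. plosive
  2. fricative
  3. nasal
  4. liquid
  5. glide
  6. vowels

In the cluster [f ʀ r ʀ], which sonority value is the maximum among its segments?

/f/: fricative = 2.
/ʀ/: liquid = 4.
/r/: liquid = 4.
/ʀ/: liquid = 4.
The maximum is 4.

4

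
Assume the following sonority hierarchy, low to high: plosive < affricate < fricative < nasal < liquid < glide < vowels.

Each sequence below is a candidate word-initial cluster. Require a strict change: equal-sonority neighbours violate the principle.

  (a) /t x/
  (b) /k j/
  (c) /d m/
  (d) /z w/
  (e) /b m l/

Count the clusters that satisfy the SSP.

(a) sonority 1-3: well-formed.
(b) sonority 1-6: well-formed.
(c) sonority 1-4: well-formed.
(d) sonority 3-6: well-formed.
(e) sonority 1-4-5: well-formed.

5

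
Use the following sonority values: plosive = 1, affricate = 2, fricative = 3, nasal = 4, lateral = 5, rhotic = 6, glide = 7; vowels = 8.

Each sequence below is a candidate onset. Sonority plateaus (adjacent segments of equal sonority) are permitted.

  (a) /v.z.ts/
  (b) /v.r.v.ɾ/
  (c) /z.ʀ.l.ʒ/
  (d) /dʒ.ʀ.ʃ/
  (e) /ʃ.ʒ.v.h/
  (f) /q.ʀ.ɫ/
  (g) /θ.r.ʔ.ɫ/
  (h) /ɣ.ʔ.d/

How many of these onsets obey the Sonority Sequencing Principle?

1

(a) /v.z.ts/: profile 3-3-2 — violates.
(b) /v.r.v.ɾ/: profile 3-6-3-6 — violates.
(c) /z.ʀ.l.ʒ/: profile 3-6-5-3 — violates.
(d) /dʒ.ʀ.ʃ/: profile 2-6-3 — violates.
(e) /ʃ.ʒ.v.h/: profile 3-3-3-3 — obeys.
(f) /q.ʀ.ɫ/: profile 1-6-5 — violates.
(g) /θ.r.ʔ.ɫ/: profile 3-6-1-5 — violates.
(h) /ɣ.ʔ.d/: profile 3-1-1 — violates.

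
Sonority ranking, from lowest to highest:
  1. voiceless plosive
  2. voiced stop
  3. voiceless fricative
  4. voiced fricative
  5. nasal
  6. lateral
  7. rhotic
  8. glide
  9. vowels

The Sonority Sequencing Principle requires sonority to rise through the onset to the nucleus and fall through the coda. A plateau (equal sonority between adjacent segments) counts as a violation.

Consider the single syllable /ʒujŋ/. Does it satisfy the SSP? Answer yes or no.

yes

Onset: /ʒ/ is a voiced fricative (sonority 4); then the nucleus /u/ (sonority 9).
Onset profile 4-9 — rises to the nucleus.
Coda: /j/ is a glide (sonority 8), /ŋ/ is a nasal (sonority 5).
Coda profile 9-8-5 — falls from the nucleus.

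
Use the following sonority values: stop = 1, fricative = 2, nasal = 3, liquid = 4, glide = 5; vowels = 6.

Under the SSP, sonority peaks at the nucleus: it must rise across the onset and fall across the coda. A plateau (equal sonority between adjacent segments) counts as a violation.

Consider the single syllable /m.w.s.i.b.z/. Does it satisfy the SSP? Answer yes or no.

Onset: /m/ is a nasal (sonority 3), /w/ is a glide (sonority 5), /s/ is a fricative (sonority 2); then the nucleus /i/ (sonority 6).
Onset profile 3-5-2-6 — does not strictly rise throughout.
Coda: /b/ is a stop (sonority 1), /z/ is a fricative (sonority 2).
Coda profile 6-1-2 — does not strictly fall throughout.

no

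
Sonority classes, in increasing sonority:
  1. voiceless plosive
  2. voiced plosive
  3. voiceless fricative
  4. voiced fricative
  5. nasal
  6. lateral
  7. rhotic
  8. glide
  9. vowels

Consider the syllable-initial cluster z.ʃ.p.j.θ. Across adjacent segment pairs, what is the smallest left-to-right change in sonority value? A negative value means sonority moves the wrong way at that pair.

/z/: voiced fricative = 4.
/ʃ/: voiceless fricative = 3.
/p/: voiceless plosive = 1.
/j/: glide = 8.
/θ/: voiceless fricative = 3.
/z/→/ʃ/: change -1.
/ʃ/→/p/: change -2.
/p/→/j/: change +7.
/j/→/θ/: change -5.
Minimum = -5.

-5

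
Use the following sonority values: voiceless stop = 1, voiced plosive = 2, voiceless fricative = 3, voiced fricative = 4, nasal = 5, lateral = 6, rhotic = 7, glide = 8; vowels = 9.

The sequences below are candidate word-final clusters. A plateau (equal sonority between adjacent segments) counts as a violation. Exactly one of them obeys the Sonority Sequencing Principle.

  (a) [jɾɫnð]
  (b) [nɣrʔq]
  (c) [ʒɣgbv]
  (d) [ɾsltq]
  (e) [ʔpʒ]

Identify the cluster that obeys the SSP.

(a) 8-7-6-5-4 → obeys
(b) 5-4-7-1-1 → violates
(c) 4-4-2-2-4 → violates
(d) 7-3-6-1-1 → violates
(e) 1-1-4 → violates

a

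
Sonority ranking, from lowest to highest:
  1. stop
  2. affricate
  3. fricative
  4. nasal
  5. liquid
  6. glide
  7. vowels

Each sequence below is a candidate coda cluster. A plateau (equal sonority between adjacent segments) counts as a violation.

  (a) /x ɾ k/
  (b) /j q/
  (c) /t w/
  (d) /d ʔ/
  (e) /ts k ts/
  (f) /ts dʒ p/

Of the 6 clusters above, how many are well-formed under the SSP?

(a) /x ɾ k/: profile 3-5-1 — violates.
(b) /j q/: profile 6-1 — obeys.
(c) /t w/: profile 1-6 — violates.
(d) /d ʔ/: profile 1-1 — violates.
(e) /ts k ts/: profile 2-1-2 — violates.
(f) /ts dʒ p/: profile 2-2-1 — violates.

1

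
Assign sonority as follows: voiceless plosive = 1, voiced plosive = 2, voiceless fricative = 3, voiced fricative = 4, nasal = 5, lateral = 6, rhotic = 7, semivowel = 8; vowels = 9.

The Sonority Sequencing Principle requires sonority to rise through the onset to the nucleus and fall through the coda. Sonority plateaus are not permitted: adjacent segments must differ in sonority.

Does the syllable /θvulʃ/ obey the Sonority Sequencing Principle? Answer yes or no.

yes

Onset: /θ/ is a voiceless fricative (sonority 3), /v/ is a voiced fricative (sonority 4); then the nucleus /u/ (sonority 9).
Onset profile 3-4-9 — rises to the nucleus.
Coda: /l/ is a lateral (sonority 6), /ʃ/ is a voiceless fricative (sonority 3).
Coda profile 9-6-3 — falls from the nucleus.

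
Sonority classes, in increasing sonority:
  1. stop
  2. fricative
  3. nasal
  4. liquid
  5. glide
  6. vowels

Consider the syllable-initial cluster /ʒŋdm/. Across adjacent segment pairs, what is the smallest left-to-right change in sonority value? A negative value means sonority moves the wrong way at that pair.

/ʒ/ — fricative, sonority 2.
/ŋ/ — nasal, sonority 3.
/d/ — stop, sonority 1.
/m/ — nasal, sonority 3.
/ʒ/→/ŋ/: change +1.
/ŋ/→/d/: change -2.
/d/→/m/: change +2.
Minimum = -2.

-2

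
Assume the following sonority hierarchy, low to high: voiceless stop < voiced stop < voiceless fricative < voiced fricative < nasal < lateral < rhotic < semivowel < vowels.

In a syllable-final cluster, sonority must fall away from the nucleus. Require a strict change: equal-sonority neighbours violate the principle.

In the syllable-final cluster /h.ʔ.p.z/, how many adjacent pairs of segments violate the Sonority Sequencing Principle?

2

/h/ is a voiceless fricative (sonority 3).
/ʔ/ is a voiceless stop (sonority 1).
/p/ is a voiceless stop (sonority 1).
/z/ is a voiced fricative (sonority 4).
/h/→/ʔ/: 3→1 (falls) — ok.
/ʔ/→/p/: 1→1 (plateau) — violation.
/p/→/z/: 1→4 (does not fall) — violation.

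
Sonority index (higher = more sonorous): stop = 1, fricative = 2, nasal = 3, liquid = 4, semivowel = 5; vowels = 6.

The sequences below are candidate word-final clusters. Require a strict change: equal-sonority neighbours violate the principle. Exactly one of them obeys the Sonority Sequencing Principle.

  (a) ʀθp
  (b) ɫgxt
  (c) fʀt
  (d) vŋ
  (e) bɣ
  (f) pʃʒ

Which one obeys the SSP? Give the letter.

(a) sonority 4-2-1: well-formed.
(b) sonority 4-1-2-1: ill-formed.
(c) sonority 2-4-1: ill-formed.
(d) sonority 2-3: ill-formed.
(e) sonority 1-2: ill-formed.
(f) sonority 1-2-2: ill-formed.

a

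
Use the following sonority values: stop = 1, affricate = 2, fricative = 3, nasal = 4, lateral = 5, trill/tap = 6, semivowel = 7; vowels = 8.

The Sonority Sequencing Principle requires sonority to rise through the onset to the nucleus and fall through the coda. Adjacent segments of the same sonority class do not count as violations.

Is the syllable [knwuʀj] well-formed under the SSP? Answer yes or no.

no

Onset: /k/ is a stop (sonority 1), /n/ is a nasal (sonority 4), /w/ is a semivowel (sonority 7); then the nucleus /u/ (sonority 8).
Onset profile 1-4-7-8 — rises to the nucleus.
Coda: /ʀ/ is a trill/tap (sonority 6), /j/ is a semivowel (sonority 7).
Coda profile 8-6-7 — does not fall throughout.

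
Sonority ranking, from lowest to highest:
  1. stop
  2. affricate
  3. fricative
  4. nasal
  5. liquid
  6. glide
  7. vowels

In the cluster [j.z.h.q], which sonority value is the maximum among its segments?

/j/ — glide, sonority 6.
/z/ — fricative, sonority 3.
/h/ — fricative, sonority 3.
/q/ — stop, sonority 1.
The maximum is 6.

6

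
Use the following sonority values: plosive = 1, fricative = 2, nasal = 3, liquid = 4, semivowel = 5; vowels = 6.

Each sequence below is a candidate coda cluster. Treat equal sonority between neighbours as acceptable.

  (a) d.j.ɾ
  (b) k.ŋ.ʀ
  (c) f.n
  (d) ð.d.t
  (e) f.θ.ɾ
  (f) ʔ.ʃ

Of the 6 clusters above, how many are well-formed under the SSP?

1

(a) 1-5-4 → violates
(b) 1-3-4 → violates
(c) 2-3 → violates
(d) 2-1-1 → obeys
(e) 2-2-4 → violates
(f) 1-2 → violates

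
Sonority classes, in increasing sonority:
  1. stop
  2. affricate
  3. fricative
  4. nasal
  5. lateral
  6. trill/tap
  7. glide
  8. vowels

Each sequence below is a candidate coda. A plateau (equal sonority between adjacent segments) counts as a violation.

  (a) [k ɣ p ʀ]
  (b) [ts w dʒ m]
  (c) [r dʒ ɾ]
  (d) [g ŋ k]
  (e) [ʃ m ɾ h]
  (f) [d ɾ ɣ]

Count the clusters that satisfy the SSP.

(a) [k ɣ p ʀ]: profile 1-3-1-6 — violates.
(b) [ts w dʒ m]: profile 2-7-2-4 — violates.
(c) [r dʒ ɾ]: profile 6-2-6 — violates.
(d) [g ŋ k]: profile 1-4-1 — violates.
(e) [ʃ m ɾ h]: profile 3-4-6-3 — violates.
(f) [d ɾ ɣ]: profile 1-6-3 — violates.

0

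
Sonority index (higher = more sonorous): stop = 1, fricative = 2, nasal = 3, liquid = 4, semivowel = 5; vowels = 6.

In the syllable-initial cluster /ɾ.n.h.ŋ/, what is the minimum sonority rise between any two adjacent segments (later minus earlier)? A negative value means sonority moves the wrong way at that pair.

/ɾ/ is a liquid (sonority 4).
/n/ is a nasal (sonority 3).
/h/ is a fricative (sonority 2).
/ŋ/ is a nasal (sonority 3).
/ɾ/→/n/: change -1.
/n/→/h/: change -1.
/h/→/ŋ/: change +1.
Minimum = -1.

-1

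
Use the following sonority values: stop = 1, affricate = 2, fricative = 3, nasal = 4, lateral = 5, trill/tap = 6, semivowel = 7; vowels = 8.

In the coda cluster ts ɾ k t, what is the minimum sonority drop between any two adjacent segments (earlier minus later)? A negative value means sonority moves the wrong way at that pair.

-4

/ts/ is an affricate (sonority 2).
/ɾ/ is a trill/tap (sonority 6).
/k/ is a stop (sonority 1).
/t/ is a stop (sonority 1).
/ts/→/ɾ/: change -4.
/ɾ/→/k/: change +5.
/k/→/t/: change +0.
Minimum = -4.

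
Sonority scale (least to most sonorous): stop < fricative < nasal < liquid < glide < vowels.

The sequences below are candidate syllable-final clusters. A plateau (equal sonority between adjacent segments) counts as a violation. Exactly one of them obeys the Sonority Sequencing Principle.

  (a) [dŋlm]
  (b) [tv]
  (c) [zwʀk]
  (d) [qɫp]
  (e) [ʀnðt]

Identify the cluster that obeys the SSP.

(a) sonority 1-3-4-3: ill-formed.
(b) sonority 1-2: ill-formed.
(c) sonority 2-5-4-1: ill-formed.
(d) sonority 1-4-1: ill-formed.
(e) sonority 4-3-2-1: well-formed.

e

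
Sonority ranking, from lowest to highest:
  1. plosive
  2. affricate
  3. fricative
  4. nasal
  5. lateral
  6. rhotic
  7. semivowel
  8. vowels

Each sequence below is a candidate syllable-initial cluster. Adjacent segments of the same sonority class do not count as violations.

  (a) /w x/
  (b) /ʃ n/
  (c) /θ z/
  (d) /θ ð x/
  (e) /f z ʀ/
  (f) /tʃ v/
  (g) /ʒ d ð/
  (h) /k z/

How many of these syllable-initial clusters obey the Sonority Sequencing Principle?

(a) sonority 7-3: ill-formed.
(b) sonority 3-4: well-formed.
(c) sonority 3-3: well-formed.
(d) sonority 3-3-3: well-formed.
(e) sonority 3-3-6: well-formed.
(f) sonority 2-3: well-formed.
(g) sonority 3-1-3: ill-formed.
(h) sonority 1-3: well-formed.

6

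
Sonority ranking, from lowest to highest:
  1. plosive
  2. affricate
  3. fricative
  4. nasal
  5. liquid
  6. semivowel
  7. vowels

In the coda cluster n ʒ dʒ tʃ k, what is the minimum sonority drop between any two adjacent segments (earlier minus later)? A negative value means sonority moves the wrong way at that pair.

0

/n/: nasal = 4.
/ʒ/: fricative = 3.
/dʒ/: affricate = 2.
/tʃ/: affricate = 2.
/k/: plosive = 1.
/n/→/ʒ/: change +1.
/ʒ/→/dʒ/: change +1.
/dʒ/→/tʃ/: change +0.
/tʃ/→/k/: change +1.
Minimum = 0.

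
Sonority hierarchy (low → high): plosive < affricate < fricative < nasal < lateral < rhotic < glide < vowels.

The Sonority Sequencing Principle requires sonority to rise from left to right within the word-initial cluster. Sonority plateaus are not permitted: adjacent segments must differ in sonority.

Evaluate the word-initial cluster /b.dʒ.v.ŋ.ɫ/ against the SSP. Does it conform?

yes

/b/ — plosive, sonority 1.
/dʒ/ — affricate, sonority 2.
/v/ — fricative, sonority 3.
/ŋ/ — nasal, sonority 4.
/ɫ/ — lateral, sonority 5.
The profile 1-2-3-4-5 strictly rises, so the word-initial cluster satisfies the SSP.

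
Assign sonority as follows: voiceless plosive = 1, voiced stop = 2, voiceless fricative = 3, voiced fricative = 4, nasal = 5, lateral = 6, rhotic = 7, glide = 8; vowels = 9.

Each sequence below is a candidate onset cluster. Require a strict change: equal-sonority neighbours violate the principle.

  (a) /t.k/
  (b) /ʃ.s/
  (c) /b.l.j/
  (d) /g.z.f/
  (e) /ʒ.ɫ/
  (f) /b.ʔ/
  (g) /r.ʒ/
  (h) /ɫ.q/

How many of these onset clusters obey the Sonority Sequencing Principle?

(a) /t.k/: profile 1-1 — violates.
(b) /ʃ.s/: profile 3-3 — violates.
(c) /b.l.j/: profile 2-6-8 — obeys.
(d) /g.z.f/: profile 2-4-3 — violates.
(e) /ʒ.ɫ/: profile 4-6 — obeys.
(f) /b.ʔ/: profile 2-1 — violates.
(g) /r.ʒ/: profile 7-4 — violates.
(h) /ɫ.q/: profile 6-1 — violates.

2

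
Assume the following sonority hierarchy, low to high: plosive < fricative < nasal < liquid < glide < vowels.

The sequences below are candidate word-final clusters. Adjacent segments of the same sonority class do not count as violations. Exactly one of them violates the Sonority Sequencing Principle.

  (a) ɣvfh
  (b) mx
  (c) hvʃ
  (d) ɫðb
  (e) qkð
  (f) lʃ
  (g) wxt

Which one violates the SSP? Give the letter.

e

(a) ɣvfh: profile 2-2-2-2 — obeys.
(b) mx: profile 3-2 — obeys.
(c) hvʃ: profile 2-2-2 — obeys.
(d) ɫðb: profile 4-2-1 — obeys.
(e) qkð: profile 1-1-2 — violates.
(f) lʃ: profile 4-2 — obeys.
(g) wxt: profile 5-2-1 — obeys.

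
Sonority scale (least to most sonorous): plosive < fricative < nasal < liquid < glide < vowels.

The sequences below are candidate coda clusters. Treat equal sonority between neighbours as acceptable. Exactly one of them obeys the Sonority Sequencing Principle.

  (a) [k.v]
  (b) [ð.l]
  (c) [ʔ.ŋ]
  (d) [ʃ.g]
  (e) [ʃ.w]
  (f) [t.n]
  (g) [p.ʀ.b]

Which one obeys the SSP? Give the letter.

d

(a) sonority 1-2: ill-formed.
(b) sonority 2-4: ill-formed.
(c) sonority 1-3: ill-formed.
(d) sonority 2-1: well-formed.
(e) sonority 2-5: ill-formed.
(f) sonority 1-3: ill-formed.
(g) sonority 1-4-1: ill-formed.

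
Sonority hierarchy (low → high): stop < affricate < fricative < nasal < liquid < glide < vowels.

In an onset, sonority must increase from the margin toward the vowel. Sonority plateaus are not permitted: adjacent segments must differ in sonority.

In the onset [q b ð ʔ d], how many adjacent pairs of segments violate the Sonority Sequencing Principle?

/q/: stop = 1.
/b/: stop = 1.
/ð/: fricative = 3.
/ʔ/: stop = 1.
/d/: stop = 1.
/q/→/b/: 1→1 (plateau) — violation.
/b/→/ð/: 1→3 (rises) — ok.
/ð/→/ʔ/: 3→1 (does not rise) — violation.
/ʔ/→/d/: 1→1 (plateau) — violation.

3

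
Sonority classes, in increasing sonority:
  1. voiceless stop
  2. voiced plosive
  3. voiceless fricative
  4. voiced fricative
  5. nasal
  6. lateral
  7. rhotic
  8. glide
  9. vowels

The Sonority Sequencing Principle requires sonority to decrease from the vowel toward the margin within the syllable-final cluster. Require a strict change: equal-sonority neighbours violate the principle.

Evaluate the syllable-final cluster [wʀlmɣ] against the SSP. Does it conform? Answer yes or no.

/w/ — glide, sonority 8.
/ʀ/ — rhotic, sonority 7.
/l/ — lateral, sonority 6.
/m/ — nasal, sonority 5.
/ɣ/ — voiced fricative, sonority 4.
The profile 8-7-6-5-4 strictly falls, so the syllable-final cluster satisfies the SSP.

yes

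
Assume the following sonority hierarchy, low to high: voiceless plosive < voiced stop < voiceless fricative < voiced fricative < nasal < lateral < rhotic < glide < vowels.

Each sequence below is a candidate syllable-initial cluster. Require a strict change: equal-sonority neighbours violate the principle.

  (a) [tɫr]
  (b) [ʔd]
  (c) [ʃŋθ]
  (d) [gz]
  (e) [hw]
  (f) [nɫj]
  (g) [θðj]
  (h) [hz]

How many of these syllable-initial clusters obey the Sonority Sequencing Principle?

7

(a) sonority 1-6-7: well-formed.
(b) sonority 1-2: well-formed.
(c) sonority 3-5-3: ill-formed.
(d) sonority 2-4: well-formed.
(e) sonority 3-8: well-formed.
(f) sonority 5-6-8: well-formed.
(g) sonority 3-4-8: well-formed.
(h) sonority 3-4: well-formed.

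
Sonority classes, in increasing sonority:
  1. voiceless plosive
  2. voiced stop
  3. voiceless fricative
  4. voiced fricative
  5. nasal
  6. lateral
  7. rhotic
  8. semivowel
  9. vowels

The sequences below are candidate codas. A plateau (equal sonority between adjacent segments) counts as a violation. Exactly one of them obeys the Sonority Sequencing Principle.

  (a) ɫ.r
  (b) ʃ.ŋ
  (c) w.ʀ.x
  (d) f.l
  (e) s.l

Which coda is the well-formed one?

(a) 6-7 → violates
(b) 3-5 → violates
(c) 8-7-3 → obeys
(d) 3-6 → violates
(e) 3-6 → violates

c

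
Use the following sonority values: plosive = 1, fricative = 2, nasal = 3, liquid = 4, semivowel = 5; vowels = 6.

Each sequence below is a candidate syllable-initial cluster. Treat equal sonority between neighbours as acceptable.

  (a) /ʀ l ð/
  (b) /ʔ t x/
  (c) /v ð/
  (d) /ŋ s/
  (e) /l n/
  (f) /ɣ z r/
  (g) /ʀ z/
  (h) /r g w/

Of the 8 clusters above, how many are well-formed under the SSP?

3

(a) 4-4-2 → violates
(b) 1-1-2 → obeys
(c) 2-2 → obeys
(d) 3-2 → violates
(e) 4-3 → violates
(f) 2-2-4 → obeys
(g) 4-2 → violates
(h) 4-1-5 → violates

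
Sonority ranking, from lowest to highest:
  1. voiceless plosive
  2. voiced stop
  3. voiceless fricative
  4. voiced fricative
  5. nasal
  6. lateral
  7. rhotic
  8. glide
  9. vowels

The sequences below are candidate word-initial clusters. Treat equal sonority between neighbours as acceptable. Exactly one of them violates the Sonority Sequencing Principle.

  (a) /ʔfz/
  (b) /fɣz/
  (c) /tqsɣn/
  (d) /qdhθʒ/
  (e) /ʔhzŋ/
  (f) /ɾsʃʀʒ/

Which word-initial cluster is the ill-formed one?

f

(a) 1-3-4 → obeys
(b) 3-4-4 → obeys
(c) 1-1-3-4-5 → obeys
(d) 1-2-3-3-4 → obeys
(e) 1-3-4-5 → obeys
(f) 7-3-3-7-4 → violates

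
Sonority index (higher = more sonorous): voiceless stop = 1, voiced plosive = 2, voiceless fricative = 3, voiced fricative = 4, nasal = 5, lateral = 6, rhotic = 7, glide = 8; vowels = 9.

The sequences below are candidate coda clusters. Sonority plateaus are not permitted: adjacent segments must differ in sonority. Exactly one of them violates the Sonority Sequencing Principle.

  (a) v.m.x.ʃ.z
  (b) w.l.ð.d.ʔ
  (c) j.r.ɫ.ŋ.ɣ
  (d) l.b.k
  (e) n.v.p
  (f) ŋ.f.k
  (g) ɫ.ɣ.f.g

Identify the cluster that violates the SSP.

(a) sonority 4-5-3-3-4: ill-formed.
(b) sonority 8-6-4-2-1: well-formed.
(c) sonority 8-7-6-5-4: well-formed.
(d) sonority 6-2-1: well-formed.
(e) sonority 5-4-1: well-formed.
(f) sonority 5-3-1: well-formed.
(g) sonority 6-4-3-2: well-formed.

a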